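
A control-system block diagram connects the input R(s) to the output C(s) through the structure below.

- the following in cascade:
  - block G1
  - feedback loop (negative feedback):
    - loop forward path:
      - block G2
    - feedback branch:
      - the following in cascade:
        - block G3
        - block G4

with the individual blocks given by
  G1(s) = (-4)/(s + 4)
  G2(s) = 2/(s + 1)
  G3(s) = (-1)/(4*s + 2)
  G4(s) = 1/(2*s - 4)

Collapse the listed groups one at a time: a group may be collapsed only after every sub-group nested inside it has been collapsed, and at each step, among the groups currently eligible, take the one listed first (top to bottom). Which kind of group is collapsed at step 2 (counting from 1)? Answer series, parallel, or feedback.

Answer: feedback

Working:
[1] multiply G3, G4 (series)
[2] apply the feedback formula to G2, (G3*G4)
[3] cascade G1, [G2/(1+G2*(G3*G4))]
The group at step 2 is a feedback group.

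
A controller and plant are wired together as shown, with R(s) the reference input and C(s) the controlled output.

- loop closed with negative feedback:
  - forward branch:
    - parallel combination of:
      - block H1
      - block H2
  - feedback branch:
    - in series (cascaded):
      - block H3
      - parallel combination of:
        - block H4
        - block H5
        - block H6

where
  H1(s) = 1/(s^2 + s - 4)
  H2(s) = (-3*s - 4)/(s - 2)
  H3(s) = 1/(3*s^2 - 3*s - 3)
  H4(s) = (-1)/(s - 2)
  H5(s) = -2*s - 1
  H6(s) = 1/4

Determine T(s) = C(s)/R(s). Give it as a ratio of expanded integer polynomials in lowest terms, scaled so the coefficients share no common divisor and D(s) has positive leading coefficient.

Step 1: add H1, H2 (parallel), giving (-3*s^3 - 7*s^2 + 9*s + 14)/(s^3 - s^2 - 6*s + 8)
Step 2: reduce the parallel group H4, H5, H6, giving (-8*s^2 + 13*s + 2)/(4*s - 8)
Step 3: series reduction of H3, (H4+H5+H6), giving (-8*s^2 + 13*s + 2)/(12*s^3 - 36*s^2 + 12*s + 24)
Step 4: apply the feedback formula to (H1+H2), (H3*(H4+H5+H6)): this yields T(s), and no further normalization is needed

Answer: (-36*s^6 + 24*s^5 + 324*s^4 - 312*s^3 - 564*s^2 + 384*s + 336)/(12*s^6 - 24*s^5 - 7*s^4 + 155*s^3 - 393*s^2 + 152*s + 220)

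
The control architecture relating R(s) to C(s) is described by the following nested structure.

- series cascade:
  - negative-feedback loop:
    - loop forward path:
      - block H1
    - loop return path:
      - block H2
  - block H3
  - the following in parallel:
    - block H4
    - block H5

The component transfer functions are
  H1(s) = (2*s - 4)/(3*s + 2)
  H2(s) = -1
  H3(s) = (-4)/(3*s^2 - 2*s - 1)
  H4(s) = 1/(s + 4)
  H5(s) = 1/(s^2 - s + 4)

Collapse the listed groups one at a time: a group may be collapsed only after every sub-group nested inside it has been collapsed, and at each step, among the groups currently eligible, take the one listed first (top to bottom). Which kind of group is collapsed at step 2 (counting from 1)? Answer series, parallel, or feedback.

Step 1. collapse the loop (H1 forward, H2 return)
Step 2. add H4, H5 (parallel)
Step 3. series reduction of [H1/(1+H1*H2)], H3, (H4+H5)
The group at step 2 is a parallel group.

Answer: parallel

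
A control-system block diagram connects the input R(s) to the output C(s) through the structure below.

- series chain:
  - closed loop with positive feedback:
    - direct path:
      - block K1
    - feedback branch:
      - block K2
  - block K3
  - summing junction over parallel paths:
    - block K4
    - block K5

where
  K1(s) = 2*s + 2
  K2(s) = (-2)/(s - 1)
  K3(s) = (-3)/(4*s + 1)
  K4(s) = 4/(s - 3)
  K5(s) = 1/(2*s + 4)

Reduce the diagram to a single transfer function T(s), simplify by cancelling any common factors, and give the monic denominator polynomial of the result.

[1] apply the feedback formula to K1, K2, giving (2*s^2 - 2)/(5*s + 3)
[2] combine K4, K5 in parallel, giving (9*s + 13)/(2*s^2 - 2*s - 12)
[3] combine [K1/(1-K1*K2)], K3, (K4+K5) in series, giving (-27*s^3 - 39*s^2 + 27*s + 39)/(20*s^4 - 3*s^3 - 134*s^2 - 105*s - 18)
Step 3 gives the fully reduced T(s), with no common factor left to cancel. The denominator's leading coefficient is 20, so divide each of its coefficients by 20 to get the monic form.

Final answer: s^4 - 3*s^3/20 - 67*s^2/10 - 21*s/4 - 9/10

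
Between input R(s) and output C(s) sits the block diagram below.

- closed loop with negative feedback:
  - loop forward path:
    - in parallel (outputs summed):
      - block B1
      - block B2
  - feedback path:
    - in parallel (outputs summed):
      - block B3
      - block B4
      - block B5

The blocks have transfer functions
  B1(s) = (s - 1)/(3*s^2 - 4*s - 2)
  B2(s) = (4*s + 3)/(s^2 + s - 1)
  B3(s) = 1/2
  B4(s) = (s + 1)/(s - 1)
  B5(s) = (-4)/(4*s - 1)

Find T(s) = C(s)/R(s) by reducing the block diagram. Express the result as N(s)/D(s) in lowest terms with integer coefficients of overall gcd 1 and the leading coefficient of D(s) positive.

Answer: (104*s^5 - 186*s^4 - 80*s^3 + 166*s^2 + 6*s - 10)/(24*s^6 + 118*s^5 - 231*s^4 - 20*s^3 + 23*s^2 - 135*s - 31)

Working:
Step 1 - parallel reduction of B1, B2 = (13*s^3 - 7*s^2 - 22*s - 5)/(3*s^4 - s^3 - 9*s^2 + 2*s + 2)
Step 2 - add B3, B4, B5 (parallel) = (12*s^2 - 7*s + 7)/(8*s^2 - 10*s + 2)
Step 3 - close the feedback loop around (B1+B2), (B3+B4+B5): this yields T(s), and no further normalization is needed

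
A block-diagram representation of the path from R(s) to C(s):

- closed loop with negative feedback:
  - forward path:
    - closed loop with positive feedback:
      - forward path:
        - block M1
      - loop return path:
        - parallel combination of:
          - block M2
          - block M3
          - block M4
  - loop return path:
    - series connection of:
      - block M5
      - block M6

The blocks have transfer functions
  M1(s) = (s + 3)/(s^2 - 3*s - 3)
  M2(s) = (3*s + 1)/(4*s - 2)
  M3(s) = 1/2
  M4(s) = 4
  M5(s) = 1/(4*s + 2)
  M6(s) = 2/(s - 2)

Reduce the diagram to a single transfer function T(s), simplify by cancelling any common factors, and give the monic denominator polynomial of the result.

Answer: s^5 - 41*s^4/4 - 25*s^3/8 + 317*s^2/8 + 21*s/4 - 33/4

Working:
(1) combine M2, M3, M4 in parallel = (21*s - 8)/(4*s - 2)
(2) feedback reduction of M1, (M2+M3+M4) = (4*s^2 + 10*s - 6)/(4*s^3 - 35*s^2 - 61*s + 30)
(3) cascade M5, M6 = 1/(2*s^2 - 3*s - 2)
(4) collapse the loop ([M1/(1-M1*(M2+M3+M4))] forward, (M5*M6) return) = (8*s^4 + 8*s^3 - 50*s^2 - 2*s + 12)/(8*s^5 - 82*s^4 - 25*s^3 + 317*s^2 + 42*s - 66)
Step 4 gives the fully reduced T(s), with no common factor left to cancel. The denominator's leading coefficient is 8, so divide each of its coefficients by 8 to get the monic form.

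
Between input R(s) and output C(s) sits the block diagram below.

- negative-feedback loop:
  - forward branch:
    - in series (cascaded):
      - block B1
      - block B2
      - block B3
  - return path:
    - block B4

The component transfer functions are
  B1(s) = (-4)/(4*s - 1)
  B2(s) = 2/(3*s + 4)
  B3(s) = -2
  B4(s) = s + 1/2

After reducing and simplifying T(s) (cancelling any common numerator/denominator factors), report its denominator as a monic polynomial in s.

Answer: s^2 + 29*s/12 + 1/3

Working:
Step 1: reduce the series chain B1, B2, B3: 16/(12*s^2 + 13*s - 4)
Step 2: close the feedback loop around (B1*B2*B3), B4: 16/(12*s^2 + 29*s + 4)
Step 2 gives the fully reduced T(s), with no common factor left to cancel. The denominator's leading coefficient is 12, so divide each of its coefficients by 12 to get the monic form.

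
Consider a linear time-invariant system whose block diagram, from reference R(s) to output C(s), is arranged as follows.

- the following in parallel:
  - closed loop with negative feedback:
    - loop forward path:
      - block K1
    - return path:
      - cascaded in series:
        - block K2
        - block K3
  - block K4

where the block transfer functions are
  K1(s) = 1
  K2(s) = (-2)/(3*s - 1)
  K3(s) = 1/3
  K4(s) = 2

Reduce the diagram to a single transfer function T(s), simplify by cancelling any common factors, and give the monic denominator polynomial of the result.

[1] cascade K2, K3 gives (-2)/(9*s - 3)
[2] apply the feedback formula to K1, (K2*K3) gives (9*s - 3)/(9*s - 5)
[3] add [K1/(1+K1*(K2*K3))], K4 (parallel) gives (27*s - 13)/(9*s - 5)
Step 3 gives the fully reduced T(s), with no common factor left to cancel. The denominator's leading coefficient is 9, so divide each of its coefficients by 9 to get the monic form.

Answer: s - 5/9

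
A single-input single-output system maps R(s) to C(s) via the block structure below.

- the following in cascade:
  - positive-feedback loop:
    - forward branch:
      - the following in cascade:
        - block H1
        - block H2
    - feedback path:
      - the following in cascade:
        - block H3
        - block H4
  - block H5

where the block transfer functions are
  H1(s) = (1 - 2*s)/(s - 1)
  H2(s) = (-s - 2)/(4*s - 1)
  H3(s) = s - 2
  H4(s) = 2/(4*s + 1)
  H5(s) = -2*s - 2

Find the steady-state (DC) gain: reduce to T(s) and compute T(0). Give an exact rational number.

1. cascade H1, H2; result (2*s^2 + 3*s - 2)/(4*s^2 - 5*s + 1)
2. reduce the series chain H3, H4; result (2*s - 4)/(4*s + 1)
3. apply the feedback formula to (H1*H2), (H3*H4); result (8*s^3 + 14*s^2 - 5*s - 2)/(12*s^3 - 14*s^2 + 15*s - 7)
4. multiply [(H1*H2)/(1-(H1*H2)*(H3*H4))], H5 (series); result (-16*s^4 - 44*s^3 - 18*s^2 + 14*s + 4)/(12*s^3 - 14*s^2 + 15*s - 7)
The step-4 result is T(s). Setting s = 0: T(0) = 4/(-7) = -4/7.

Final answer: -4/7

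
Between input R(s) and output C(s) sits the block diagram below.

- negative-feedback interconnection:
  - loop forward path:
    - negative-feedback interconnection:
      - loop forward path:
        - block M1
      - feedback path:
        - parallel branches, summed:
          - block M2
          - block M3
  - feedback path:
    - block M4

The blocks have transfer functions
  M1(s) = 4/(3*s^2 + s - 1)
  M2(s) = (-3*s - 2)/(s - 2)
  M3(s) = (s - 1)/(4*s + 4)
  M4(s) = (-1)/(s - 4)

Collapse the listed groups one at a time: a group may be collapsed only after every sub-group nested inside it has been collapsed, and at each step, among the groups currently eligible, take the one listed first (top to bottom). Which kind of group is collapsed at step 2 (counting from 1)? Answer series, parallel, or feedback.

Reducing step by step:

Step 1: reduce the parallel group M2, M3
Step 2: feedback reduction of M1, (M2+M3)
Step 3: apply the feedback formula to [M1/(1+M1*(M2+M3))], M4
The group at step 2 is a feedback group.

Answer: feedback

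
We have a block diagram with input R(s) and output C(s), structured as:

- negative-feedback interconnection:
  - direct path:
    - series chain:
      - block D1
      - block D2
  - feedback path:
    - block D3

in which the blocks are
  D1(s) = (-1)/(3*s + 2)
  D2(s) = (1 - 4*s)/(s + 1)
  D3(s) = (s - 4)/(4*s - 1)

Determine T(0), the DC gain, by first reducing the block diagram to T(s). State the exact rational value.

1. cascade D1, D2 = (4*s - 1)/(3*s^2 + 5*s + 2)
2. reduce the feedback loop with forward (D1*D2) and return D3 = (4*s - 1)/(3*s^2 + 6*s - 2)
That last expression is T(s); at s = 0 only the constant terms survive, so T(0) = -1/(-2) = 1/2.

Hence the answer: 1/2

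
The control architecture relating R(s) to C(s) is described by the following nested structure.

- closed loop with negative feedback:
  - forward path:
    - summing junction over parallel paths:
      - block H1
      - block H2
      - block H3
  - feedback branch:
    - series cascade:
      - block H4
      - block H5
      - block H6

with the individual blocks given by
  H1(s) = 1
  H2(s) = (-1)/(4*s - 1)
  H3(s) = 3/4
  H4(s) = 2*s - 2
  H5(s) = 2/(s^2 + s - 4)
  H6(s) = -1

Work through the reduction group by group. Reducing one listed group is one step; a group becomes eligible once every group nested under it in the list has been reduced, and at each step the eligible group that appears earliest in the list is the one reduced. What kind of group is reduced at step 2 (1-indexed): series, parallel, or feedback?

The answer is series.

Reasoning:
1. sum the parallel branches H1, H2, H3
2. reduce the series chain H4, H5, H6
3. close the feedback loop around (H1+H2+H3), (H4*H5*H6)
Step 2: series.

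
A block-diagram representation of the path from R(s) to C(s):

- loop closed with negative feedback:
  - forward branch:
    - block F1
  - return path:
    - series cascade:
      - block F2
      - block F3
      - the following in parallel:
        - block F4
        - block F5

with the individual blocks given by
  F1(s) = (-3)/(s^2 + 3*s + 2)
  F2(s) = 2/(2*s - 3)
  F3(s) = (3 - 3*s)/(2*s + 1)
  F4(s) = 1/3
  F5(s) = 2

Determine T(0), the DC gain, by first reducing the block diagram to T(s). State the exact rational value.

Answer: -3/16

Working:
Step 1: sum the parallel branches F4, F5 gives 7/3
Step 2: reduce the series chain F2, F3, (F4+F5) gives (14 - 14*s)/(4*s^2 - 4*s - 3)
Step 3: close the feedback loop around F1, (F2*F3*(F4+F5)) gives (-12*s^2 + 12*s + 9)/(4*s^4 + 8*s^3 - 7*s^2 + 25*s - 48)
DC gain: substitute s = 0 into T(s) from step 3: T(0) = 9/(-48) = -3/16.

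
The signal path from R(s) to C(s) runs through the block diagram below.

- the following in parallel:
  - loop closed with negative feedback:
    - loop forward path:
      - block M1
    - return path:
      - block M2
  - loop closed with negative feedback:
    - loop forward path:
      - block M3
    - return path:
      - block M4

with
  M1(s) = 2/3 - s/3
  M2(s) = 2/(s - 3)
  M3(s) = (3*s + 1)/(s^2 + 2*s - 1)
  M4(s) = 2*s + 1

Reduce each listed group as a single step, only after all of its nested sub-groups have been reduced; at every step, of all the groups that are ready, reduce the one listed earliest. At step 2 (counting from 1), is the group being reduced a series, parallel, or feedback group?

Step 1 - apply the feedback formula to M1, M2
Step 2 - apply the feedback formula to M3, M4
Step 3 - parallel reduction of [M1/(1+M1*M2)], [M3/(1+M3*M4)]
At step 2 the group reduced is feedback.

Therefore the answer is feedback.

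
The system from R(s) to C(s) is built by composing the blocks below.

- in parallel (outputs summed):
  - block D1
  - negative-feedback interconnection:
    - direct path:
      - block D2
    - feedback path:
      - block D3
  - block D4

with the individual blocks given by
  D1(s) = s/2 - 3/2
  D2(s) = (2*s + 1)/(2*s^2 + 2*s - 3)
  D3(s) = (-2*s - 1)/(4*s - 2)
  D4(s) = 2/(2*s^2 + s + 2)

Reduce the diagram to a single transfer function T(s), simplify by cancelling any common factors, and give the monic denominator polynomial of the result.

(1) close the feedback loop around D2, D3: (8*s^2 - 2)/(8*s^3 - 20*s + 5)
(2) add D1, [D2/(1+D2*D3)], D4 (parallel): (16*s^6 - 40*s^5 - 16*s^4 + 110*s^3 + 19*s^2 + 31*s - 18)/(32*s^5 + 16*s^4 - 48*s^3 - 20*s^2 - 70*s + 20)
T(s) is the step-2 result (common factors already cancelled). Leading coefficient of the denominator: 32. Divide through by 32 for the monic polynomial.

Hence the answer: s^5 + s^4/2 - 3*s^3/2 - 5*s^2/8 - 35*s/16 + 5/8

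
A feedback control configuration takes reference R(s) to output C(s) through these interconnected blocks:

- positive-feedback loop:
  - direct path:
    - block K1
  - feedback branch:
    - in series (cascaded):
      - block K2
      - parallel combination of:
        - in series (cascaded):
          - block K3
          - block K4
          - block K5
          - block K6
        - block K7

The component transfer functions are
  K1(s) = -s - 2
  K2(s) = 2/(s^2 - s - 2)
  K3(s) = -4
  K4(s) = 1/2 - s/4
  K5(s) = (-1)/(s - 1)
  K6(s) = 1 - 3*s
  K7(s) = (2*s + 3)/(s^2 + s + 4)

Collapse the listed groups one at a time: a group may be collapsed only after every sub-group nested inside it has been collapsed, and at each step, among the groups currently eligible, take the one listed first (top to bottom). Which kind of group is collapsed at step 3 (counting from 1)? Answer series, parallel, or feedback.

Reducing step by step:

Step 1: multiply K3, K4, K5, K6 (series)
Step 2: reduce the parallel group (K3*K4*K5*K6), K7
Step 3: series reduction of K2, ((K3*K4*K5*K6)+K7)
Step 4: close the feedback loop around K1, (K2*((K3*K4*K5*K6)+K7))
Step 3 collapses a series group.

Answer: series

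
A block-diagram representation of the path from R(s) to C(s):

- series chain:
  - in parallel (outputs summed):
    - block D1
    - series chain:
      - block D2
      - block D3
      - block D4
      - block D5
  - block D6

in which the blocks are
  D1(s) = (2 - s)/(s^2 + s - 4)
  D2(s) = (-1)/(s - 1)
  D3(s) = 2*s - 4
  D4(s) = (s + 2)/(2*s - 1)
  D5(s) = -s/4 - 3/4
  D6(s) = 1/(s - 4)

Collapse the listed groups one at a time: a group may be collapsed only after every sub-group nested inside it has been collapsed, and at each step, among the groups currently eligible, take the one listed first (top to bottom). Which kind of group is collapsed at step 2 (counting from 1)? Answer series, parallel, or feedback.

1. series reduction of D2, D3, D4, D5
2. add D1, (D2*D3*D4*D5) (parallel)
3. cascade (D1+(D2*D3*D4*D5)), D6
The group at step 2 is a parallel group.

Hence the answer: parallel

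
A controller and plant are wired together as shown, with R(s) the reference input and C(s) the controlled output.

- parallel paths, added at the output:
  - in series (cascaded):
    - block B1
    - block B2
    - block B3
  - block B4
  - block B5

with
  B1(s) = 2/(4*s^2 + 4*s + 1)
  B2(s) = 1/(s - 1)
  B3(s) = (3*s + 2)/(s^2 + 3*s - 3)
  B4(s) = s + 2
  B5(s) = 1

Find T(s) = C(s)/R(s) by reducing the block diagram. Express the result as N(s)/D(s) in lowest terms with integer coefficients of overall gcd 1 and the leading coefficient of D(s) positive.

Step 1 - combine B1, B2, B3 in series, giving (6*s + 4)/(4*s^5 + 12*s^4 - 15*s^3 - 10*s^2 + 6*s + 3)
Step 2 - reduce the parallel group (B1*B2*B3), B4, B5: this yields T(s), and no further normalization is needed

Final answer: (4*s^6 + 24*s^5 + 21*s^4 - 55*s^3 - 24*s^2 + 27*s + 13)/(4*s^5 + 12*s^4 - 15*s^3 - 10*s^2 + 6*s + 3)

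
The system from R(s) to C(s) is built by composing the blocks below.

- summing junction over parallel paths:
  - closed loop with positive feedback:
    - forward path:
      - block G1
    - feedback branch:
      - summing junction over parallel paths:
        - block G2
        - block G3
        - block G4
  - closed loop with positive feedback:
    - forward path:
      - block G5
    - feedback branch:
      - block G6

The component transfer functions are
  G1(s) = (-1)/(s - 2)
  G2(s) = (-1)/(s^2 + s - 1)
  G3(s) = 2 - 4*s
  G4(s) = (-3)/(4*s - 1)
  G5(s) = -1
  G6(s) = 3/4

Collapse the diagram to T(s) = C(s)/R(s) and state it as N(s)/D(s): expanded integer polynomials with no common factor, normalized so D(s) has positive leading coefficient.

Step 1. add G2, G3, G4 (parallel): (-16*s^4 - 4*s^3 + 23*s^2 - 21*s + 6)/(4*s^3 + 3*s^2 - 5*s + 1)
Step 2. feedback reduction of G1, (G2+G3+G4): (4*s^3 + 3*s^2 - 5*s + 1)/(12*s^4 + 9*s^3 - 12*s^2 + 10*s - 4)
Step 3. collapse the loop (G5 forward, G6 return): (-4)/7
Step 4. add [G1/(1-G1*(G2+G3+G4))], [G5/(1-G5*G6)] (parallel): this yields T(s), and no further normalization is needed

Answer: (-48*s^4 - 8*s^3 + 69*s^2 - 75*s + 23)/(84*s^4 + 63*s^3 - 84*s^2 + 70*s - 28)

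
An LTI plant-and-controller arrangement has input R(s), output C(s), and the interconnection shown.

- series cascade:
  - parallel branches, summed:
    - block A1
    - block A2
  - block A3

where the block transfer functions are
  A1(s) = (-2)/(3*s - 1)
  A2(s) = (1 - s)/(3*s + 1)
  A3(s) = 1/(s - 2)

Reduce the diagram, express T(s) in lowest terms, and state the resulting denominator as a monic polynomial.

Answer: s^3 - 2*s^2 - s/9 + 2/9

Working:
Step 1. parallel reduction of A1, A2 -> (-3*s^2 - 2*s - 3)/(9*s^2 - 1)
Step 2. multiply (A1+A2), A3 (series) -> (-3*s^2 - 2*s - 3)/(9*s^3 - 18*s^2 - s + 2)
T(s) is the step-2 result (common factors already cancelled). Leading coefficient of the denominator: 9. Divide through by 9 for the monic polynomial.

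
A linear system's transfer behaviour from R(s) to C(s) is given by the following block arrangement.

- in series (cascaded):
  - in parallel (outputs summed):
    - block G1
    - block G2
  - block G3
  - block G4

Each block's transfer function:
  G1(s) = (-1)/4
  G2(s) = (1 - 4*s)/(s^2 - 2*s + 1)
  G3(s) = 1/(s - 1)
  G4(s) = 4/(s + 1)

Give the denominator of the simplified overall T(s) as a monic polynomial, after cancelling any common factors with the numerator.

[1] combine G1, G2 in parallel = (-s^2 - 14*s + 3)/(4*s^2 - 8*s + 4)
[2] combine (G1+G2), G3, G4 in series = (-s^2 - 14*s + 3)/(s^4 - 2*s^3 + 2*s - 1)
That last expression is T(s), already simplified, and its denominator is already monic.

Answer: s^4 - 2*s^3 + 2*s - 1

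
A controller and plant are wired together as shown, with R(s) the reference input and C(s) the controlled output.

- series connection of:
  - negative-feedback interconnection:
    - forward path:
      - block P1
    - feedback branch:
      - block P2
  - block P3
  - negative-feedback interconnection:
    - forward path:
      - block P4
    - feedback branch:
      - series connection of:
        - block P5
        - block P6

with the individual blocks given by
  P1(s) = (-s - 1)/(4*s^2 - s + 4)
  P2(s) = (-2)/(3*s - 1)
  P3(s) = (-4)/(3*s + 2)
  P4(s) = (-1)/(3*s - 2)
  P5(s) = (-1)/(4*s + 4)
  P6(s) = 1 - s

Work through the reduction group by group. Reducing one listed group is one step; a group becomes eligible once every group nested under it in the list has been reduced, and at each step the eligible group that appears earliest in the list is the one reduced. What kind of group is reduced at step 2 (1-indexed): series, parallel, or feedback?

[1] feedback reduction of P1, P2
[2] combine P5, P6 in series
[3] reduce the feedback loop with forward P4 and return (P5*P6)
[4] combine [P1/(1+P1*P2)], P3, [P4/(1+P4*(P5*P6))] in series
At step 2 the group reduced is series.

Final answer: series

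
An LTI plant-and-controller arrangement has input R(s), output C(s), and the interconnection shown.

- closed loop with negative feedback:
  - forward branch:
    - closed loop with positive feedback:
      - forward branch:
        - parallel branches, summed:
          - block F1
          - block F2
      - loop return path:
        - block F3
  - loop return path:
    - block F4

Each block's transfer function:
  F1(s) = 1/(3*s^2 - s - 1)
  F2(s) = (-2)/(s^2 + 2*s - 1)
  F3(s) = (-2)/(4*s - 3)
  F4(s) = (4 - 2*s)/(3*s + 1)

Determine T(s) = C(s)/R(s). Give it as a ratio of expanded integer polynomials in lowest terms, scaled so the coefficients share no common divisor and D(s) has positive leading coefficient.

First reduce the diagram to T(s).

Step 1. reduce the parallel group F1, F2 gives (-5*s^2 + 4*s + 1)/(3*s^4 + 5*s^3 - 6*s^2 - s + 1)
Step 2. collapse the loop ((F1+F2) forward, F3 return) gives (-20*s^3 + 31*s^2 - 8*s - 3)/(12*s^5 + 11*s^4 - 39*s^3 + 4*s^2 + 15*s - 1)
Step 3. apply the feedback formula to [(F1+F2)/(1-(F1+F2)*F3)], F4: this yields T(s), and no further normalization is needed

Answer: (-60*s^4 + 73*s^3 + 7*s^2 - 17*s - 3)/(36*s^6 + 45*s^5 - 66*s^4 - 169*s^3 + 189*s^2 - 14*s - 13)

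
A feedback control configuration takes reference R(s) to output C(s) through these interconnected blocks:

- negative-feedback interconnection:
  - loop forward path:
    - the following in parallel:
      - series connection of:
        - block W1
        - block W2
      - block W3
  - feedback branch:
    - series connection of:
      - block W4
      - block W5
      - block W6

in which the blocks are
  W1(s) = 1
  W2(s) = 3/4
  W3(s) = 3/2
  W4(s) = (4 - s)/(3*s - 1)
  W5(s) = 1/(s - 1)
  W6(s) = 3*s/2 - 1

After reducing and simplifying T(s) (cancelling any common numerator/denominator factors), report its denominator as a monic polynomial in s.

The answer is s^2 - 94*s/3 + 64/3.

Reasoning:
Step 1. reduce the series chain W1, W2 -> 3/4
Step 2. combine (W1*W2), W3 in parallel -> 9/4
Step 3. reduce the series chain W4, W5, W6 -> (-3*s^2 + 14*s - 8)/(6*s^2 - 8*s + 2)
Step 4. collapse the loop (((W1*W2)+W3) forward, (W4*W5*W6) return) -> (-54*s^2 + 72*s - 18)/(3*s^2 - 94*s + 64)
Step 4 gives the fully reduced T(s), with no common factor left to cancel. The denominator's leading coefficient is 3, so divide each of its coefficients by 3 to get the monic form.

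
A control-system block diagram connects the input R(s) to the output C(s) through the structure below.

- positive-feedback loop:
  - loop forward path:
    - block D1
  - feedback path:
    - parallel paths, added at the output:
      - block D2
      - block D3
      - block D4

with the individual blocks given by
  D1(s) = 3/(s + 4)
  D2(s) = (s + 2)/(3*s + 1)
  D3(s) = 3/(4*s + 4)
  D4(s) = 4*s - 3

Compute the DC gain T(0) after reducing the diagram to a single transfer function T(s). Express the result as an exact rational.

Answer: 12/19

Working:
Step 1 - parallel reduction of D2, D3, D4 gives (48*s^3 + 32*s^2 - 11*s - 1)/(12*s^2 + 16*s + 4)
Step 2 - close the feedback loop around D1, (D2+D3+D4) gives (-36*s^2 - 48*s - 12)/(132*s^3 + 32*s^2 - 101*s - 19)
That last expression is T(s); at s = 0 only the constant terms survive, so T(0) = -12/(-19) = 12/19.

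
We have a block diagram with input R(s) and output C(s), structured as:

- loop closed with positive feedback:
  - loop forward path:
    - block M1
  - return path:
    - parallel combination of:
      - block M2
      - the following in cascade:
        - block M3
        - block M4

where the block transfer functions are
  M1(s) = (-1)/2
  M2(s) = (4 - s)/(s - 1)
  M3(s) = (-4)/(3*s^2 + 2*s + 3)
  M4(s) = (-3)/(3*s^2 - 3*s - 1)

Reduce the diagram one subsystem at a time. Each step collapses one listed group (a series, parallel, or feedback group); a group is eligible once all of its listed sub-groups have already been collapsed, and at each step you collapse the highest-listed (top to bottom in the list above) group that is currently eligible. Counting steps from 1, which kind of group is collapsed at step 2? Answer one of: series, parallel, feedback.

Answer: parallel

Working:
Step 1. multiply M3, M4 (series)
Step 2. combine M2, (M3*M4) in parallel
Step 3. reduce the feedback loop with forward M1 and return (M2+(M3*M4))
Step 2: parallel.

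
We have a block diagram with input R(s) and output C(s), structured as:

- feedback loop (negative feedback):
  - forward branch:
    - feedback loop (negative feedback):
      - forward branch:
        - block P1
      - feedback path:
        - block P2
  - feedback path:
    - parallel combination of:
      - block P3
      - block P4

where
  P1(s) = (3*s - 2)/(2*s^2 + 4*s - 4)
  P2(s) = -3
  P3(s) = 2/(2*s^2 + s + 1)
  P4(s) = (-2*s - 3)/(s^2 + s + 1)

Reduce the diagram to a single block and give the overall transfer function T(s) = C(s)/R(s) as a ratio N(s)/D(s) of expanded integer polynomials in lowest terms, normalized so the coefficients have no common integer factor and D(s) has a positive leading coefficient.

The answer is (6*s^5 + 5*s^4 + 6*s^3 - 2*s^2 - s - 2)/(4*s^6 - 4*s^5 - 15*s^4 - 20*s^3 + 3*s^2 + 2*s + 4).

Reasoning:
(1) close the feedback loop around P1, P2; result (3*s - 2)/(2*s^2 - 5*s + 2)
(2) sum the parallel branches P3, P4; result (-4*s^3 - 6*s^2 - 3*s - 1)/(2*s^4 + 3*s^3 + 4*s^2 + 2*s + 1)
(3) apply the feedback formula to [P1/(1+P1*P2)], (P3+P4), giving the overall T(s)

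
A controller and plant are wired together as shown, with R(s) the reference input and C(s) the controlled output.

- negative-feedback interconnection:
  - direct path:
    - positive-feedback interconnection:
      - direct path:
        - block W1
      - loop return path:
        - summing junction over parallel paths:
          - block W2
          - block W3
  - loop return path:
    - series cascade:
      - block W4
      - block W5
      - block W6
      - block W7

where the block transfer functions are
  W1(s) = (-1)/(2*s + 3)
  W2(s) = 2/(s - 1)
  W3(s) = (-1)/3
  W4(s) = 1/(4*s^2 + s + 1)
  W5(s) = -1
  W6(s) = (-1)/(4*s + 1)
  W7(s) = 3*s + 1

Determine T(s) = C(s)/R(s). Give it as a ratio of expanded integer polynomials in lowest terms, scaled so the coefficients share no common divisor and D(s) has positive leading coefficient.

Step 1. add W2, W3 (parallel): (7 - s)/(3*s - 3)
Step 2. close the feedback loop around W1, (W2+W3): (3 - 3*s)/(6*s^2 + 2*s - 2)
Step 3. cascade W4, W5, W6, W7: (3*s + 1)/(16*s^3 + 8*s^2 + 5*s + 1)
Step 4. close the feedback loop around [W1/(1-W1*(W2+W3))], (W4*W5*W6*W7), giving the overall T(s)

Final answer: (-48*s^4 + 24*s^3 + 9*s^2 + 12*s + 3)/(96*s^5 + 80*s^4 + 14*s^3 - 9*s^2 - 2*s + 1)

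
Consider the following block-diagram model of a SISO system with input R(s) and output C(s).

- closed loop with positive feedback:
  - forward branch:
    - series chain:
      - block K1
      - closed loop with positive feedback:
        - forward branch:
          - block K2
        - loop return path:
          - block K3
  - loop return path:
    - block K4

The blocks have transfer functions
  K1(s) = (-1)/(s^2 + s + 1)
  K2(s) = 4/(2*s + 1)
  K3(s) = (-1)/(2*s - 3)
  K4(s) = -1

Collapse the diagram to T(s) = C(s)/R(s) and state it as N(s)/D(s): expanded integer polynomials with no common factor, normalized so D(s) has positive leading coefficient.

Answer: (12 - 8*s)/(4*s^4 + s^2 - 11*s + 13)

Working:
Step 1 - feedback reduction of K2, K3, giving (8*s - 12)/(4*s^2 - 4*s + 1)
Step 2 - reduce the series chain K1, [K2/(1-K2*K3)], giving (12 - 8*s)/(4*s^4 + s^2 - 3*s + 1)
Step 3 - apply the feedback formula to (K1*[K2/(1-K2*K3)]), K4 - this is the overall T(s), already in the required normalized form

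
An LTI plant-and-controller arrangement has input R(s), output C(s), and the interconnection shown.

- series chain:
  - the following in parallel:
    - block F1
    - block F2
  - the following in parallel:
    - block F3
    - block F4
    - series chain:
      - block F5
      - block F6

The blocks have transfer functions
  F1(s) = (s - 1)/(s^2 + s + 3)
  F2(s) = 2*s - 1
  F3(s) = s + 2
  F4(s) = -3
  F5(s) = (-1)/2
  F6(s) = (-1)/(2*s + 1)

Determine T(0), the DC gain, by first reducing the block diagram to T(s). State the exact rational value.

Reducing step by step:

Step 1: reduce the parallel group F1, F2; result (2*s^3 + s^2 + 6*s - 4)/(s^2 + s + 3)
Step 2: series reduction of F5, F6; result 1/(4*s + 2)
Step 3: parallel reduction of F3, F4, (F5*F6); result (4*s^2 - 2*s - 1)/(4*s + 2)
Step 4: reduce the series chain (F1+F2), (F3+F4+(F5*F6)); result (8*s^5 + 20*s^3 - 29*s^2 + 2*s + 4)/(4*s^3 + 6*s^2 + 14*s + 6)
Step 4 gives the overall T(s). Then T(0) = 4/6 = 2/3.

Answer: 2/3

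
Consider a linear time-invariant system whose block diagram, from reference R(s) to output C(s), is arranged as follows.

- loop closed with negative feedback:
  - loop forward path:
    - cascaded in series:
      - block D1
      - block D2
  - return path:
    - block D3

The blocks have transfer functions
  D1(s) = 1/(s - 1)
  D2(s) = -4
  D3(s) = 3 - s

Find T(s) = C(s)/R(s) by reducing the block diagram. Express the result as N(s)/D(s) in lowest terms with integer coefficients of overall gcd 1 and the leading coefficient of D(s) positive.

First reduce the diagram to T(s).

Step 1. combine D1, D2 in series, giving (-4)/(s - 1)
Step 2. close the feedback loop around (D1*D2), D3: this yields T(s), and no further normalization is needed

Answer: (-4)/(5*s - 13)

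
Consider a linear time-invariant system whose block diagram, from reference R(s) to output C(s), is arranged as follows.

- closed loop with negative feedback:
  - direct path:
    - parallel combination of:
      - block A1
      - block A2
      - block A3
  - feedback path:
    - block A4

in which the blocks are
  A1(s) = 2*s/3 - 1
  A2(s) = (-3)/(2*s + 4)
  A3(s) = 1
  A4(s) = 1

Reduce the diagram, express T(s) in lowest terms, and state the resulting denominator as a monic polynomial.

(1) reduce the parallel group A1, A2, A3; result (4*s^2 + 8*s - 9)/(6*s + 12)
(2) feedback reduction of (A1+A2+A3), A4; result (4*s^2 + 8*s - 9)/(4*s^2 + 14*s + 3)
T(s) is the step-2 result (common factors already cancelled). Leading coefficient of the denominator: 4. Divide through by 4 for the monic polynomial.

Therefore the answer is s^2 + 7*s/2 + 3/4.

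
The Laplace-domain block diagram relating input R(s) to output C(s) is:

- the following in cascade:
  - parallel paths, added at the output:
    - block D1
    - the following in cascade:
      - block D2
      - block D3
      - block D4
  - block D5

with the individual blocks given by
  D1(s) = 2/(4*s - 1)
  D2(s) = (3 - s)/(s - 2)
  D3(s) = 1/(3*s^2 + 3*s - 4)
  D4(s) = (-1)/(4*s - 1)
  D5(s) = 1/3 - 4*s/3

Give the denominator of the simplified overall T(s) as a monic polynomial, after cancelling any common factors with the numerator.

(1) cascade D2, D3, D4: (s - 3)/(12*s^4 - 15*s^3 - 37*s^2 + 42*s - 8)
(2) combine D1, (D2*D3*D4) in parallel: (6*s^3 - 6*s^2 - 19*s + 13)/(12*s^4 - 15*s^3 - 37*s^2 + 42*s - 8)
(3) reduce the series chain (D1+(D2*D3*D4)), D5: (-6*s^3 + 6*s^2 + 19*s - 13)/(9*s^3 - 9*s^2 - 30*s + 24)
Step 3 gives the fully reduced T(s), with no common factor left to cancel. The denominator's leading coefficient is 9, so divide each of its coefficients by 9 to get the monic form.

Final answer: s^3 - s^2 - 10*s/3 + 8/3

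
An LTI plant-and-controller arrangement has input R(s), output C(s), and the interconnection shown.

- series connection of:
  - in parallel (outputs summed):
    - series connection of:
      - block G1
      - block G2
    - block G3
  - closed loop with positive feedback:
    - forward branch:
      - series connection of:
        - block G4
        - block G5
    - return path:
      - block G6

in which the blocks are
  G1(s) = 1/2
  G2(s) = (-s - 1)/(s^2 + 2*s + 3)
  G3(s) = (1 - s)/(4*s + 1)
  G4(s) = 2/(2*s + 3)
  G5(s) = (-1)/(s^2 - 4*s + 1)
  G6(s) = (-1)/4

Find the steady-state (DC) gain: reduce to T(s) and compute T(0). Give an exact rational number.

The answer is -2/3.

Reasoning:
[1] series reduction of G1, G2 gives (-s - 1)/(2*s^2 + 4*s + 6)
[2] combine (G1*G2), G3 in parallel gives (-2*s^3 - 6*s^2 - 7*s + 5)/(8*s^3 + 18*s^2 + 28*s + 6)
[3] cascade G4, G5 gives (-2)/(2*s^3 - 5*s^2 - 10*s + 3)
[4] reduce the feedback loop with forward (G4*G5) and return G6 gives (-4)/(4*s^3 - 10*s^2 - 20*s + 5)
[5] cascade ((G1*G2)+G3), [(G4*G5)/(1-(G4*G5)*G6)] gives (4*s^3 + 12*s^2 + 14*s - 10)/(16*s^6 - 4*s^5 - 114*s^4 - 288*s^3 - 265*s^2 + 10*s + 15)
That last expression is T(s); at s = 0 only the constant terms survive, so T(0) = -10/15 = -2/3.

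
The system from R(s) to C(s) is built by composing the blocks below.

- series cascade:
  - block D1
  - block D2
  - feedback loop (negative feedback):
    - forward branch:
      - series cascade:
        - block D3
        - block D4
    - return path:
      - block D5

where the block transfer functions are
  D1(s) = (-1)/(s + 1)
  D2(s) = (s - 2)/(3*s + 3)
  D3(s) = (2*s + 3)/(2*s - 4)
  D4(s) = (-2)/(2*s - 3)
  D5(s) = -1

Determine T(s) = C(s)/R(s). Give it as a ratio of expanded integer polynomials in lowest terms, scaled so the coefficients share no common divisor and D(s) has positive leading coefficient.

Step 1 - combine D3, D4 in series gives (-2*s - 3)/(2*s^2 - 7*s + 6)
Step 2 - close the feedback loop around (D3*D4), D5 gives (-2*s - 3)/(2*s^2 - 5*s + 9)
Step 3 - multiply D1, D2, [(D3*D4)/(1+(D3*D4)*D5)] (series): this yields T(s), and no further normalization is needed

Hence the answer: (2*s^2 - s - 6)/(6*s^4 - 3*s^3 + 3*s^2 + 39*s + 27)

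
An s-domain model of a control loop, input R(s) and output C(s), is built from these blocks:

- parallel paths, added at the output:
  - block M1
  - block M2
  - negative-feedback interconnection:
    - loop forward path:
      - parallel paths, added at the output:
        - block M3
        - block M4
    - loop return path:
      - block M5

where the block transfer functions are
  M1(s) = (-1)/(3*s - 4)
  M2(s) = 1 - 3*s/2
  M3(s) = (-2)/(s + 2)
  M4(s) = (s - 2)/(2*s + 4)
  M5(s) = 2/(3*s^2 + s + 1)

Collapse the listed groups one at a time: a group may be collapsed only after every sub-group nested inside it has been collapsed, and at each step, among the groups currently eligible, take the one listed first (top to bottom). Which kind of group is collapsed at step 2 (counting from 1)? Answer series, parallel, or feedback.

Answer: feedback

Working:
Step 1. parallel reduction of M3, M4
Step 2. collapse the loop ((M3+M4) forward, M5 return)
Step 3. parallel reduction of M1, M2, [(M3+M4)/(1+(M3+M4)*M5)]
Step 2: feedback.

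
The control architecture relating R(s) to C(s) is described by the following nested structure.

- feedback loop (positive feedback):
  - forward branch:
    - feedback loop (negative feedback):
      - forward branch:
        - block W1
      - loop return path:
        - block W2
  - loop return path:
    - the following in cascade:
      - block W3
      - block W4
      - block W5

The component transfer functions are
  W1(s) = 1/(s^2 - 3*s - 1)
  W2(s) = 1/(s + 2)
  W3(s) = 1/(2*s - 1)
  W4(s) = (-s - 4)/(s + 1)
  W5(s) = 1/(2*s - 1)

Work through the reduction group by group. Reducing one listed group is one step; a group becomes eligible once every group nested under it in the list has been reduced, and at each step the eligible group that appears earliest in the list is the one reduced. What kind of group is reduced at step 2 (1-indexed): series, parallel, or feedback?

Answer: series

Working:
Step 1: feedback reduction of W1, W2
Step 2: combine W3, W4, W5 in series
Step 3: close the feedback loop around [W1/(1+W1*W2)], (W3*W4*W5)
At step 2 the group reduced is series.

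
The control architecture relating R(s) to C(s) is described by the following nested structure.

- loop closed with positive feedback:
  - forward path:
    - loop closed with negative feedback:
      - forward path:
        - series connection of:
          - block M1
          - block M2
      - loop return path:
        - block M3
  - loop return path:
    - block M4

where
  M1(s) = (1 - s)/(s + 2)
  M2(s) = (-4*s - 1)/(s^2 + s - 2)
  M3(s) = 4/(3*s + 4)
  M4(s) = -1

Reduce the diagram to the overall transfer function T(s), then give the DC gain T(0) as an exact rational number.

1. combine M1, M2 in series = (4*s + 1)/(s^2 + 4*s + 4)
2. collapse the loop ((M1*M2) forward, M3 return) = (12*s^2 + 19*s + 4)/(3*s^3 + 16*s^2 + 44*s + 20)
3. close the feedback loop around [(M1*M2)/(1+(M1*M2)*M3)], M4 = (12*s^2 + 19*s + 4)/(3*s^3 + 28*s^2 + 63*s + 24)
The step-3 result is T(s). Setting s = 0: T(0) = 4/24 = 1/6.

Final answer: 1/6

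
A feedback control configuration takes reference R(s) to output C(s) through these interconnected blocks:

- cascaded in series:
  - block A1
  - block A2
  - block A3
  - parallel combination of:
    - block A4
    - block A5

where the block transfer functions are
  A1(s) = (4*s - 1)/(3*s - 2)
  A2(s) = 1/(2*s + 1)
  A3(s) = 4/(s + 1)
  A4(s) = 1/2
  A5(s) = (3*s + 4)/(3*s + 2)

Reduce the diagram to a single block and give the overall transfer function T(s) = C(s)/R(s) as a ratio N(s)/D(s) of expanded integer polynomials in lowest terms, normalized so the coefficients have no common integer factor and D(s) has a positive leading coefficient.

Step 1: combine A4, A5 in parallel, giving (9*s + 10)/(6*s + 4)
Step 2: series reduction of A1, A2, A3, (A4+A5), which is the overall transfer function T(s) = C(s)/R(s) in lowest terms

Answer: (72*s^2 + 62*s - 20)/(18*s^4 + 27*s^3 + s^2 - 12*s - 4)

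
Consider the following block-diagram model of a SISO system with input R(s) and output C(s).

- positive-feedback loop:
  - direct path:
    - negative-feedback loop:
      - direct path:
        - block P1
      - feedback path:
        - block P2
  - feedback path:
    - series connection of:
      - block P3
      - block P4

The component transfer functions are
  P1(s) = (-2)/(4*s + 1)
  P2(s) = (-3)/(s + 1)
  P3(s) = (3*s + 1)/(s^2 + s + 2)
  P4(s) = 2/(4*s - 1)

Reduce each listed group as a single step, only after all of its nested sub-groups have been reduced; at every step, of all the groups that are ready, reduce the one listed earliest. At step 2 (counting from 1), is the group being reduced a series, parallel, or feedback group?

Step 1 - collapse the loop (P1 forward, P2 return)
Step 2 - cascade P3, P4
Step 3 - reduce the feedback loop with forward [P1/(1+P1*P2)] and return (P3*P4)
The group at step 2 is a series group.

Final answer: series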